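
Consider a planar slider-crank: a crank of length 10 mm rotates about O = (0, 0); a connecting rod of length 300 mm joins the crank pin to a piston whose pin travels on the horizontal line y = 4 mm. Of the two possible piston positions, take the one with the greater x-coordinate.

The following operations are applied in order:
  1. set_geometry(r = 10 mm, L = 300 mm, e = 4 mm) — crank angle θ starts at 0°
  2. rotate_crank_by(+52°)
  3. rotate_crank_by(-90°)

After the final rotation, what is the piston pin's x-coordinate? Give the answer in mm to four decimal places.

307.7081

set_geometry: r = 10 mm, L = 300 mm, e = 4 mm; θ ← 0°
rotate_crank_by(+52°): θ ← 0° +52° = 52°
rotate_crank_by(-90°): θ ← 52° -90° = -38°
crank pin P = (r cos θ, r sin θ) = (7.880108, -6.156615)
h = r sin θ − e = -6.156615 − 4 = -10.156615
x = r cos θ + √(L² − h²) = 7.880108 + √(90000.0 − 103.1568) = 7.880108 + 299.828023 = 307.708130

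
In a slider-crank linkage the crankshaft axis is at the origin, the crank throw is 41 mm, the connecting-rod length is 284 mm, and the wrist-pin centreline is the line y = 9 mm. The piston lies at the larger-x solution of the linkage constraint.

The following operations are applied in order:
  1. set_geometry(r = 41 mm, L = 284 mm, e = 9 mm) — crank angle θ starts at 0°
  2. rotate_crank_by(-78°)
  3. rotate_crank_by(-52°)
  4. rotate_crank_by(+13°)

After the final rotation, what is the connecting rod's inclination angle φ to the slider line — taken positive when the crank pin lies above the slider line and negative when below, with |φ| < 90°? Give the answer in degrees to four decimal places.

-9.2255

set_geometry: r = 41 mm, L = 284 mm, e = 9 mm; θ ← 0°
rotate_crank_by(-78°): θ ← 0° -78° = -78°
rotate_crank_by(-52°): θ ← -78° -52° = -130°
rotate_crank_by(+13°): θ ← -130° +13° = -117°
crank pin P = (r cos θ, r sin θ) = (-18.613610, -36.531267)
h = r sin θ − e = -36.531267 − 9 = -45.531267
sin φ = h / L = -45.531267 / 284 = -0.16032136
φ = arcsin(-0.16032136) = -9.225550°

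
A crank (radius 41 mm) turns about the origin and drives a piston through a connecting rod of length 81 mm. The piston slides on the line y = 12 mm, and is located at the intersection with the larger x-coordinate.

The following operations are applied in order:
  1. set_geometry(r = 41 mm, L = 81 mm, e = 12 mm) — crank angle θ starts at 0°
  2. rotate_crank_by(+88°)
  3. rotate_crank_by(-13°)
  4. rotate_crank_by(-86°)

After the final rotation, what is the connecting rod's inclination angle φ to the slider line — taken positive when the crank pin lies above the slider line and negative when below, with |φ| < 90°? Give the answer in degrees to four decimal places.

-14.1659

set_geometry: r = 41 mm, L = 81 mm, e = 12 mm; θ ← 0°
rotate_crank_by(+88°): θ ← 0° +88° = 88°
rotate_crank_by(-13°): θ ← 88° -13° = 75°
rotate_crank_by(-86°): θ ← 75° -86° = -11°
crank pin P = (r cos θ, r sin θ) = (40.246715, -7.823169)
h = r sin θ − e = -7.823169 − 12 = -19.823169
sin φ = h / L = -19.823169 / 81 = -0.24473048
φ = arcsin(-0.24473048) = -14.165906°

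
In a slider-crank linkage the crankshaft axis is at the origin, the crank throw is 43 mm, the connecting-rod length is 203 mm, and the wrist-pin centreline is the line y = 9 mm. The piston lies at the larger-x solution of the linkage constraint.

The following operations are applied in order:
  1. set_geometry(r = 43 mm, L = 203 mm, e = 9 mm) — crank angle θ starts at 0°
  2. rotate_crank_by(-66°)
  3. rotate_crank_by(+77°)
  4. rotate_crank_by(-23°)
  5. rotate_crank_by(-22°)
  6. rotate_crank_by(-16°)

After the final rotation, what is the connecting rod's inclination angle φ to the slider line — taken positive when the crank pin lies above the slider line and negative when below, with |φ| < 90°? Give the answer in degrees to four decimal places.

set_geometry: r = 43 mm, L = 203 mm, e = 9 mm; θ ← 0°
rotate_crank_by(-66°): θ ← 0° -66° = -66°
rotate_crank_by(+77°): θ ← -66° +77° = 11°
rotate_crank_by(-23°): θ ← 11° -23° = -12°
rotate_crank_by(-22°): θ ← -12° -22° = -34°
rotate_crank_by(-16°): θ ← -34° -16° = -50°
crank pin P = (r cos θ, r sin θ) = (27.639867, -32.939911)
h = r sin θ − e = -32.939911 − 9 = -41.939911
sin φ = h / L = -41.939911 / 203 = -0.20660055
φ = arcsin(-0.20660055) = -11.923210°

-11.9232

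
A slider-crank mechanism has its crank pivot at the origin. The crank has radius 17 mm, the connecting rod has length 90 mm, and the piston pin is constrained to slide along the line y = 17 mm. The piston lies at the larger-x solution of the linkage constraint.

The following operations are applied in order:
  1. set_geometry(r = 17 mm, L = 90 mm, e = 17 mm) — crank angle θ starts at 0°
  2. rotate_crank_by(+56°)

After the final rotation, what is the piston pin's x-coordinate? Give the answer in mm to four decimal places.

set_geometry: r = 17 mm, L = 90 mm, e = 17 mm; θ ← 0°
rotate_crank_by(+56°): θ ← 0° +56° = 56°
crank pin P = (r cos θ, r sin θ) = (9.506279, 14.093639)
h = r sin θ − e = 14.093639 − 17 = -2.906361
x = r cos θ + √(L² − h²) = 9.506279 + √(8100.0 − 8.4469) = 9.506279 + 89.953060 = 99.459340

99.4593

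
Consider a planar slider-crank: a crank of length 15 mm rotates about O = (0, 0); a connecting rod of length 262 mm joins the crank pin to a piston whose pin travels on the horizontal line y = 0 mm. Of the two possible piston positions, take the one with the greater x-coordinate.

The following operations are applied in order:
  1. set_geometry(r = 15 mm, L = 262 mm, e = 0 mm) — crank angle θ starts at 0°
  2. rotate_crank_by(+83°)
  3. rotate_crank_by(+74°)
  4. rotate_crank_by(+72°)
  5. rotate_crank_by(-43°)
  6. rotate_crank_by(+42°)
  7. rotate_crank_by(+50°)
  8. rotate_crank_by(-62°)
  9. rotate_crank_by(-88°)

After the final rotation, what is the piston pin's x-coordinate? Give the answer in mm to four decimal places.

set_geometry: r = 15 mm, L = 262 mm, e = 0 mm; θ ← 0°
rotate_crank_by(+83°): θ ← 0° +83° = 83°
rotate_crank_by(+74°): θ ← 83° +74° = 157°
rotate_crank_by(+72°): θ ← 157° +72° = 229°
rotate_crank_by(-43°): θ ← 229° -43° = 186°
rotate_crank_by(+42°): θ ← 186° +42° = 228°
rotate_crank_by(+50°): θ ← 228° +50° = 278°
rotate_crank_by(-62°): θ ← 278° -62° = 216°
rotate_crank_by(-88°): θ ← 216° -88° = 128°
crank pin P = (r cos θ, r sin θ) = (-9.234922, 11.820161)
h = r sin θ − e = 11.820161 − 0 = 11.820161
x = r cos θ + √(L² − h²) = -9.234922 + √(68644.0 − 139.7162) = -9.234922 + 261.733230 = 252.498308

252.4983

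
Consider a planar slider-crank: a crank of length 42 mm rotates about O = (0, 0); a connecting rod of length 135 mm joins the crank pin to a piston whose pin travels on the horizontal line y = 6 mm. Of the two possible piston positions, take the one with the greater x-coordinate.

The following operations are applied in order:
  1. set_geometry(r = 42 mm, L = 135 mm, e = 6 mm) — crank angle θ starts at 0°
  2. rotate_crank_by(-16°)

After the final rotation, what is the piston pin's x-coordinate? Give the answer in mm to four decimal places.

set_geometry: r = 42 mm, L = 135 mm, e = 6 mm; θ ← 0°
rotate_crank_by(-16°): θ ← 0° -16° = -16°
crank pin P = (r cos θ, r sin θ) = (40.372991, -11.576769)
h = r sin θ − e = -11.576769 − 6 = -17.576769
x = r cos θ + √(L² − h²) = 40.372991 + √(18225.0 − 308.9428) = 40.372991 + 133.850877 = 174.223868

174.2239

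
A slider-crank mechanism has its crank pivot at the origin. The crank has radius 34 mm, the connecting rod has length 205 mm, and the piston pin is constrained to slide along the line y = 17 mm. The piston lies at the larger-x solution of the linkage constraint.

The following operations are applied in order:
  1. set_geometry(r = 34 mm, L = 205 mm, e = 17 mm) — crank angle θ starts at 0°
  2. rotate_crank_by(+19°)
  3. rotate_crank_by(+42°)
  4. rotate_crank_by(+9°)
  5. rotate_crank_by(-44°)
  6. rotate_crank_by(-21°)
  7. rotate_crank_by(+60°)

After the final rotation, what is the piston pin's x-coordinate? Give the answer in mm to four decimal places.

set_geometry: r = 34 mm, L = 205 mm, e = 17 mm; θ ← 0°
rotate_crank_by(+19°): θ ← 0° +19° = 19°
rotate_crank_by(+42°): θ ← 19° +42° = 61°
rotate_crank_by(+9°): θ ← 61° +9° = 70°
rotate_crank_by(-44°): θ ← 70° -44° = 26°
rotate_crank_by(-21°): θ ← 26° -21° = 5°
rotate_crank_by(+60°): θ ← 5° +60° = 65°
crank pin P = (r cos θ, r sin θ) = (14.369021, 30.814465)
h = r sin θ − e = 30.814465 − 17 = 13.814465
x = r cos θ + √(L² − h²) = 14.369021 + √(42025.0 − 190.8394) = 14.369021 + 204.534008 = 218.903029

218.9030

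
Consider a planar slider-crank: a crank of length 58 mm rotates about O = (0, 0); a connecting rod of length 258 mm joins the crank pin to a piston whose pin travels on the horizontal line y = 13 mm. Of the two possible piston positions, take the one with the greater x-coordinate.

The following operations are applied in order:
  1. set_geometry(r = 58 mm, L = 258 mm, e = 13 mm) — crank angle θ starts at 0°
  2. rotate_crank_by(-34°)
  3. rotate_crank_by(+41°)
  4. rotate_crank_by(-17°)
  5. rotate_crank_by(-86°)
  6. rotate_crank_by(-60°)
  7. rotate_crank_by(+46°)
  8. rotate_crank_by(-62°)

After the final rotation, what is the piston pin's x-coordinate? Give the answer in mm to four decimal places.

199.7025

set_geometry: r = 58 mm, L = 258 mm, e = 13 mm; θ ← 0°
rotate_crank_by(-34°): θ ← 0° -34° = -34°
rotate_crank_by(+41°): θ ← -34° +41° = 7°
rotate_crank_by(-17°): θ ← 7° -17° = -10°
rotate_crank_by(-86°): θ ← -10° -86° = -96°
rotate_crank_by(-60°): θ ← -96° -60° = -156°
rotate_crank_by(+46°): θ ← -156° +46° = -110°
rotate_crank_by(-62°): θ ← -110° -62° = -172°
crank pin P = (r cos θ, r sin θ) = (-57.435548, -8.072040)
h = r sin θ − e = -8.072040 − 13 = -21.072040
x = r cos θ + √(L² − h²) = -57.435548 + √(66564.0 − 444.0309) = -57.435548 + 257.138035 = 199.702487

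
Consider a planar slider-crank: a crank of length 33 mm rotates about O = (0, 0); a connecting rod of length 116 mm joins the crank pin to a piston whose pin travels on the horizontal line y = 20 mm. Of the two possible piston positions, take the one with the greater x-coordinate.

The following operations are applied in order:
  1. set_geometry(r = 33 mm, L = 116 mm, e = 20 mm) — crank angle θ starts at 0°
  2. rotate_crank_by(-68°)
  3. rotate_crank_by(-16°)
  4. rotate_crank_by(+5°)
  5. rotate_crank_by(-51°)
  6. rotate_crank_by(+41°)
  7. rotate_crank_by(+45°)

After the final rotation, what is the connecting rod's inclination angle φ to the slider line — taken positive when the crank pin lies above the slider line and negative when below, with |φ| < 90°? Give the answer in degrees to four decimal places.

-21.7176

set_geometry: r = 33 mm, L = 116 mm, e = 20 mm; θ ← 0°
rotate_crank_by(-68°): θ ← 0° -68° = -68°
rotate_crank_by(-16°): θ ← -68° -16° = -84°
rotate_crank_by(+5°): θ ← -84° +5° = -79°
rotate_crank_by(-51°): θ ← -79° -51° = -130°
rotate_crank_by(+41°): θ ← -130° +41° = -89°
rotate_crank_by(+45°): θ ← -89° +45° = -44°
crank pin P = (r cos θ, r sin θ) = (23.738213, -22.923726)
h = r sin θ − e = -22.923726 − 20 = -42.923726
sin φ = h / L = -42.923726 / 116 = -0.37003212
φ = arcsin(-0.37003212) = -21.717598°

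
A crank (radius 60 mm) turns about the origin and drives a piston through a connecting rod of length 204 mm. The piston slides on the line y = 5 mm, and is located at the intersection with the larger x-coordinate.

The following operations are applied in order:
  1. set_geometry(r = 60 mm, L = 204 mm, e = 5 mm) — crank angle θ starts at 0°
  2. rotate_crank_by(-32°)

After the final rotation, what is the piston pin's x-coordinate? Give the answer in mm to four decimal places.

set_geometry: r = 60 mm, L = 204 mm, e = 5 mm; θ ← 0°
rotate_crank_by(-32°): θ ← 0° -32° = -32°
crank pin P = (r cos θ, r sin θ) = (50.882886, -31.795156)
h = r sin θ − e = -31.795156 − 5 = -36.795156
x = r cos θ + √(L² − h²) = 50.882886 + √(41616.0 − 1353.8835) = 50.882886 + 200.654221 = 251.537107

251.5371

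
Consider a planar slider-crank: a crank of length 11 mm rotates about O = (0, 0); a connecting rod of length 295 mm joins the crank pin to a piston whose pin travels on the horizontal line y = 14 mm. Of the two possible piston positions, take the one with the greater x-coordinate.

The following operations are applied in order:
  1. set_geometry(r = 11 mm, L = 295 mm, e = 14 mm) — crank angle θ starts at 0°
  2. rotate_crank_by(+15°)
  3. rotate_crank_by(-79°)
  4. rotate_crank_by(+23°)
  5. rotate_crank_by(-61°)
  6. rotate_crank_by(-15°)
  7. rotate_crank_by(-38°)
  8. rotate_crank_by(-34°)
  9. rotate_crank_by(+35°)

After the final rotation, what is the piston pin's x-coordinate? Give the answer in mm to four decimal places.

284.5122

set_geometry: r = 11 mm, L = 295 mm, e = 14 mm; θ ← 0°
rotate_crank_by(+15°): θ ← 0° +15° = 15°
rotate_crank_by(-79°): θ ← 15° -79° = -64°
rotate_crank_by(+23°): θ ← -64° +23° = -41°
rotate_crank_by(-61°): θ ← -41° -61° = -102°
rotate_crank_by(-15°): θ ← -102° -15° = -117°
rotate_crank_by(-38°): θ ← -117° -38° = -155°
rotate_crank_by(-34°): θ ← -155° -34° = -189°
rotate_crank_by(+35°): θ ← -189° +35° = -154°
crank pin P = (r cos θ, r sin θ) = (-9.886735, -4.822083)
h = r sin θ − e = -4.822083 − 14 = -18.822083
x = r cos θ + √(L² − h²) = -9.886735 + √(87025.0 − 354.2708) = -9.886735 + 294.398929 = 284.512194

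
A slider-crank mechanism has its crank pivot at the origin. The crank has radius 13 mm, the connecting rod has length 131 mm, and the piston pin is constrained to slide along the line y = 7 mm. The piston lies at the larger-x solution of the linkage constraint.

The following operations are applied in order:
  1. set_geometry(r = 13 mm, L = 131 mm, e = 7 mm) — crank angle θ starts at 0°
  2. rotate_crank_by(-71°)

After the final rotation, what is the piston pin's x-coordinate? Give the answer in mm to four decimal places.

set_geometry: r = 13 mm, L = 131 mm, e = 7 mm; θ ← 0°
rotate_crank_by(-71°): θ ← 0° -71° = -71°
crank pin P = (r cos θ, r sin θ) = (4.232386, -12.291741)
h = r sin θ − e = -12.291741 − 7 = -19.291741
x = r cos θ + √(L² − h²) = 4.232386 + √(17161.0 − 372.1713) = 4.232386 + 129.571713 = 133.804099

133.8041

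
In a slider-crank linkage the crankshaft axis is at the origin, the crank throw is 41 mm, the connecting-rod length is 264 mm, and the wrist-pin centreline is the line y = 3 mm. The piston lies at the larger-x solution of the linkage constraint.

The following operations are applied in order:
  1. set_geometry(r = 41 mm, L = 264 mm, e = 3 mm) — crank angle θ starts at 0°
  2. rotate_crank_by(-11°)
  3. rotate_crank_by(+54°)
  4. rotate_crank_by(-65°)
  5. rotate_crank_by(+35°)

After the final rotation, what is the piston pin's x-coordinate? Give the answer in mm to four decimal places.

set_geometry: r = 41 mm, L = 264 mm, e = 3 mm; θ ← 0°
rotate_crank_by(-11°): θ ← 0° -11° = -11°
rotate_crank_by(+54°): θ ← -11° +54° = 43°
rotate_crank_by(-65°): θ ← 43° -65° = -22°
rotate_crank_by(+35°): θ ← -22° +35° = 13°
crank pin P = (r cos θ, r sin θ) = (39.949173, 9.222993)
h = r sin θ − e = 9.222993 − 3 = 6.222993
x = r cos θ + √(L² − h²) = 39.949173 + √(69696.0 − 38.7256) = 39.949173 + 263.926646 = 303.875818

303.8758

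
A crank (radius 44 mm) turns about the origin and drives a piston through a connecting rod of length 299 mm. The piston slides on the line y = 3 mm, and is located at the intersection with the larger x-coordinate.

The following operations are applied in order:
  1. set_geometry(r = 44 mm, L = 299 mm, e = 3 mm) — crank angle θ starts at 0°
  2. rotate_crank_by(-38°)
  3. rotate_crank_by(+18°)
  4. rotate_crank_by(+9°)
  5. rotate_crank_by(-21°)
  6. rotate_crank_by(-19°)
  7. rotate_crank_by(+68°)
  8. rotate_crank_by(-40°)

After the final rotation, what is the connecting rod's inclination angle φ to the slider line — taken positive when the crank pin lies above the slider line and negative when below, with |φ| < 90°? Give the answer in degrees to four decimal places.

set_geometry: r = 44 mm, L = 299 mm, e = 3 mm; θ ← 0°
rotate_crank_by(-38°): θ ← 0° -38° = -38°
rotate_crank_by(+18°): θ ← -38° +18° = -20°
rotate_crank_by(+9°): θ ← -20° +9° = -11°
rotate_crank_by(-21°): θ ← -11° -21° = -32°
rotate_crank_by(-19°): θ ← -32° -19° = -51°
rotate_crank_by(+68°): θ ← -51° +68° = 17°
rotate_crank_by(-40°): θ ← 17° -40° = -23°
crank pin P = (r cos θ, r sin θ) = (40.502214, -17.192170)
h = r sin θ − e = -17.192170 − 3 = -20.192170
sin φ = h / L = -20.192170 / 299 = -0.06753234
φ = arcsin(-0.06753234) = -3.872265°

-3.8723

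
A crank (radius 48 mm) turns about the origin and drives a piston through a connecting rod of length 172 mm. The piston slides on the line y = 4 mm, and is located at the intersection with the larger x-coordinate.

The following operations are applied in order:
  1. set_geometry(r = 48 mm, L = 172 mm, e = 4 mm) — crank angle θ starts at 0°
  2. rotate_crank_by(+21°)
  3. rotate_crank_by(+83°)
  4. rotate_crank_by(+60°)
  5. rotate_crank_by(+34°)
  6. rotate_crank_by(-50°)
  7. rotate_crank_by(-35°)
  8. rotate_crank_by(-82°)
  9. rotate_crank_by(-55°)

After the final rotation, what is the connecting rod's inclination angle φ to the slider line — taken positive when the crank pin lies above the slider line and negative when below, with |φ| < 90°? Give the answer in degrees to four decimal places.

set_geometry: r = 48 mm, L = 172 mm, e = 4 mm; θ ← 0°
rotate_crank_by(+21°): θ ← 0° +21° = 21°
rotate_crank_by(+83°): θ ← 21° +83° = 104°
rotate_crank_by(+60°): θ ← 104° +60° = 164°
rotate_crank_by(+34°): θ ← 164° +34° = 198°
rotate_crank_by(-50°): θ ← 198° -50° = 148°
rotate_crank_by(-35°): θ ← 148° -35° = 113°
rotate_crank_by(-82°): θ ← 113° -82° = 31°
rotate_crank_by(-55°): θ ← 31° -55° = -24°
crank pin P = (r cos θ, r sin θ) = (43.850182, -19.523359)
h = r sin θ − e = -19.523359 − 4 = -23.523359
sin φ = h / L = -23.523359 / 172 = -0.13676371
φ = arcsin(-0.13676371) = -7.860619°

-7.8606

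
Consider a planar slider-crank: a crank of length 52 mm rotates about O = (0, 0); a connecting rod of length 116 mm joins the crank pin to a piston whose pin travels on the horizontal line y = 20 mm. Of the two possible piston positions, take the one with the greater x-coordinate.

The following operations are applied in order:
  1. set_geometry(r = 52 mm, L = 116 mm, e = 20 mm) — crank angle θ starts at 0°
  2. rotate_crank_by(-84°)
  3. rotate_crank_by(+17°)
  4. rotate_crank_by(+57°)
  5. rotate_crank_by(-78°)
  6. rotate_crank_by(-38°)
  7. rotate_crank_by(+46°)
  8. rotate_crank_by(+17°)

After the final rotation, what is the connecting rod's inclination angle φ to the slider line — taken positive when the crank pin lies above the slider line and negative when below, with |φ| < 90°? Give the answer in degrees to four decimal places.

set_geometry: r = 52 mm, L = 116 mm, e = 20 mm; θ ← 0°
rotate_crank_by(-84°): θ ← 0° -84° = -84°
rotate_crank_by(+17°): θ ← -84° +17° = -67°
rotate_crank_by(+57°): θ ← -67° +57° = -10°
rotate_crank_by(-78°): θ ← -10° -78° = -88°
rotate_crank_by(-38°): θ ← -88° -38° = -126°
rotate_crank_by(+46°): θ ← -126° +46° = -80°
rotate_crank_by(+17°): θ ← -80° +17° = -63°
crank pin P = (r cos θ, r sin θ) = (23.607506, -46.332339)
h = r sin θ − e = -46.332339 − 20 = -66.332339
sin φ = h / L = -66.332339 / 116 = -0.57183051
φ = arcsin(-0.57183051) = -34.877972°

-34.8780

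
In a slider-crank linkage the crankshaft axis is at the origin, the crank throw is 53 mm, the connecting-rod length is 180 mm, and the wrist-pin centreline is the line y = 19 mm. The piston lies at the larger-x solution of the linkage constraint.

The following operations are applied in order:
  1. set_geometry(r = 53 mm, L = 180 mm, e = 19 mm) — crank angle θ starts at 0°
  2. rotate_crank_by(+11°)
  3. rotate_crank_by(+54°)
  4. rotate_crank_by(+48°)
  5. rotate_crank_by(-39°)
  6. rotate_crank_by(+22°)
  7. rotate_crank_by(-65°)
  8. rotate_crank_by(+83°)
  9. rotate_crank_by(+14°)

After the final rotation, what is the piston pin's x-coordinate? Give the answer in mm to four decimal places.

145.9246

set_geometry: r = 53 mm, L = 180 mm, e = 19 mm; θ ← 0°
rotate_crank_by(+11°): θ ← 0° +11° = 11°
rotate_crank_by(+54°): θ ← 11° +54° = 65°
rotate_crank_by(+48°): θ ← 65° +48° = 113°
rotate_crank_by(-39°): θ ← 113° -39° = 74°
rotate_crank_by(+22°): θ ← 74° +22° = 96°
rotate_crank_by(-65°): θ ← 96° -65° = 31°
rotate_crank_by(+83°): θ ← 31° +83° = 114°
rotate_crank_by(+14°): θ ← 114° +14° = 128°
crank pin P = (r cos θ, r sin θ) = (-32.630058, 41.764570)
h = r sin θ − e = 41.764570 − 19 = 22.764570
x = r cos θ + √(L² − h²) = -32.630058 + √(32400.0 − 518.2256) = -32.630058 + 178.554682 = 145.924624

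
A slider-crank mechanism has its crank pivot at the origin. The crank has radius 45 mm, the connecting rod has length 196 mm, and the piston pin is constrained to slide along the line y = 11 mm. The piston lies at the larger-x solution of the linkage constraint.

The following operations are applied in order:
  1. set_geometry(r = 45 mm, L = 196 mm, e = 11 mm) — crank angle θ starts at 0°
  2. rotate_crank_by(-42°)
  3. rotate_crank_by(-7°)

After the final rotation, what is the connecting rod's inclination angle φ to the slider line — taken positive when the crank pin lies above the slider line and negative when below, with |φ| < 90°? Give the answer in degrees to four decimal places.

set_geometry: r = 45 mm, L = 196 mm, e = 11 mm; θ ← 0°
rotate_crank_by(-42°): θ ← 0° -42° = -42°
rotate_crank_by(-7°): θ ← -42° -7° = -49°
crank pin P = (r cos θ, r sin θ) = (29.522656, -33.961931)
h = r sin θ − e = -33.961931 − 11 = -44.961931
sin φ = h / L = -44.961931 / 196 = -0.22939761
φ = arcsin(-0.22939761) = -13.261609°

-13.2616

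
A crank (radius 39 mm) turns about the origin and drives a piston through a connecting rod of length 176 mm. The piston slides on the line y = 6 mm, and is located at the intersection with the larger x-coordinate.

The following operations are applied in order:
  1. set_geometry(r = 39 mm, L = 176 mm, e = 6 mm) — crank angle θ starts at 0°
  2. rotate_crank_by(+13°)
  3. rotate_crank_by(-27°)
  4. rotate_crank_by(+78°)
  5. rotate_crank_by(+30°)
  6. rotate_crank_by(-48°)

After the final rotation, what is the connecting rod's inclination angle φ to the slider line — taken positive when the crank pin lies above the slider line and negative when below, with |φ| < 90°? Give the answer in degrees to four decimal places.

set_geometry: r = 39 mm, L = 176 mm, e = 6 mm; θ ← 0°
rotate_crank_by(+13°): θ ← 0° +13° = 13°
rotate_crank_by(-27°): θ ← 13° -27° = -14°
rotate_crank_by(+78°): θ ← -14° +78° = 64°
rotate_crank_by(+30°): θ ← 64° +30° = 94°
rotate_crank_by(-48°): θ ← 94° -48° = 46°
crank pin P = (r cos θ, r sin θ) = (27.091676, 28.054252)
h = r sin θ − e = 28.054252 − 6 = 22.054252
sin φ = h / L = 22.054252 / 176 = 0.12530825
φ = arcsin(0.12530825) = 7.198557°

7.1986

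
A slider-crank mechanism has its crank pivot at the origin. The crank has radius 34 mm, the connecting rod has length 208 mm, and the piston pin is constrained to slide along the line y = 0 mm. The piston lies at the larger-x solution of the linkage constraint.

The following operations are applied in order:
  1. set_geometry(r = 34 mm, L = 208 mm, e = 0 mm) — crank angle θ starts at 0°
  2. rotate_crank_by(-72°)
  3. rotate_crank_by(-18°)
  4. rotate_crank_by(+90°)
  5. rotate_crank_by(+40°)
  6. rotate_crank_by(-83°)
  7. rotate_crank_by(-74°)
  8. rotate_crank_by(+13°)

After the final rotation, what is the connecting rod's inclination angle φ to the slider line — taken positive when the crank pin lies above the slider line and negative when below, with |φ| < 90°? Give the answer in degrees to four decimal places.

-9.1260

set_geometry: r = 34 mm, L = 208 mm, e = 0 mm; θ ← 0°
rotate_crank_by(-72°): θ ← 0° -72° = -72°
rotate_crank_by(-18°): θ ← -72° -18° = -90°
rotate_crank_by(+90°): θ ← -90° +90° = 0°
rotate_crank_by(+40°): θ ← 0° +40° = 40°
rotate_crank_by(-83°): θ ← 40° -83° = -43°
rotate_crank_by(-74°): θ ← -43° -74° = -117°
rotate_crank_by(+13°): θ ← -117° +13° = -104°
crank pin P = (r cos θ, r sin θ) = (-8.225344, -32.990055)
h = r sin θ − e = -32.990055 − 0 = -32.990055
sin φ = h / L = -32.990055 / 208 = -0.15860603
φ = arcsin(-0.15860603) = -9.125995°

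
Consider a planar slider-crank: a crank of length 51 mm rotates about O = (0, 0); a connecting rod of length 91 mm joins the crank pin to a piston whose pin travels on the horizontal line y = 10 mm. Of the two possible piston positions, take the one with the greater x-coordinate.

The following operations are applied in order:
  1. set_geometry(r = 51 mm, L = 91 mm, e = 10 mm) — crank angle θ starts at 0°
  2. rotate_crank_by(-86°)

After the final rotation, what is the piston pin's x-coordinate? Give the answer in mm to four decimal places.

set_geometry: r = 51 mm, L = 91 mm, e = 10 mm; θ ← 0°
rotate_crank_by(-86°): θ ← 0° -86° = -86°
crank pin P = (r cos θ, r sin θ) = (3.557580, -50.875767)
h = r sin θ − e = -50.875767 − 10 = -60.875767
x = r cos θ + √(L² − h²) = 3.557580 + √(8281.0 − 3705.8590) = 3.557580 + 67.639789 = 71.197369

71.1974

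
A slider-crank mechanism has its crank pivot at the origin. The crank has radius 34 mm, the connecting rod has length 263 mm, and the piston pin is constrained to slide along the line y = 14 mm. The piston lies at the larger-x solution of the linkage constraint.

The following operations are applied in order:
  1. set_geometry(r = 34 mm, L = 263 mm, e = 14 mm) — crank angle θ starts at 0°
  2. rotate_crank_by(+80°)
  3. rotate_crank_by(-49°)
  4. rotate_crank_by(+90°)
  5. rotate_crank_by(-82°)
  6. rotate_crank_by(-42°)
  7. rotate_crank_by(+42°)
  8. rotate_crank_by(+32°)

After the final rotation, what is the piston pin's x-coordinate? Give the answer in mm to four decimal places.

set_geometry: r = 34 mm, L = 263 mm, e = 14 mm; θ ← 0°
rotate_crank_by(+80°): θ ← 0° +80° = 80°
rotate_crank_by(-49°): θ ← 80° -49° = 31°
rotate_crank_by(+90°): θ ← 31° +90° = 121°
rotate_crank_by(-82°): θ ← 121° -82° = 39°
rotate_crank_by(-42°): θ ← 39° -42° = -3°
rotate_crank_by(+42°): θ ← -3° +42° = 39°
rotate_crank_by(+32°): θ ← 39° +32° = 71°
crank pin P = (r cos θ, r sin θ) = (11.069317, 32.147632)
h = r sin θ − e = 32.147632 − 14 = 18.147632
x = r cos θ + √(L² − h²) = 11.069317 + √(69169.0 − 329.3365) = 11.069317 + 262.373138 = 273.442455

273.4425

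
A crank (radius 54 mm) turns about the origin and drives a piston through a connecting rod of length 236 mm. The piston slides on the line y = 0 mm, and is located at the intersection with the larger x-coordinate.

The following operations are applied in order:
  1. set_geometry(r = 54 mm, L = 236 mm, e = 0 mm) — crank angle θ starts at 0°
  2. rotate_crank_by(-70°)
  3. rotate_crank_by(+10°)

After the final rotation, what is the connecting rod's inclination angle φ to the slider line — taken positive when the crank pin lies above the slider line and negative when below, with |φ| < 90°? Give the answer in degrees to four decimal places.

set_geometry: r = 54 mm, L = 236 mm, e = 0 mm; θ ← 0°
rotate_crank_by(-70°): θ ← 0° -70° = -70°
rotate_crank_by(+10°): θ ← -70° +10° = -60°
crank pin P = (r cos θ, r sin θ) = (27.000000, -46.765372)
h = r sin θ − e = -46.765372 − 0 = -46.765372
sin φ = h / L = -46.765372 / 236 = -0.19815836
φ = arcsin(-0.19815836) = -11.429285°

-11.4293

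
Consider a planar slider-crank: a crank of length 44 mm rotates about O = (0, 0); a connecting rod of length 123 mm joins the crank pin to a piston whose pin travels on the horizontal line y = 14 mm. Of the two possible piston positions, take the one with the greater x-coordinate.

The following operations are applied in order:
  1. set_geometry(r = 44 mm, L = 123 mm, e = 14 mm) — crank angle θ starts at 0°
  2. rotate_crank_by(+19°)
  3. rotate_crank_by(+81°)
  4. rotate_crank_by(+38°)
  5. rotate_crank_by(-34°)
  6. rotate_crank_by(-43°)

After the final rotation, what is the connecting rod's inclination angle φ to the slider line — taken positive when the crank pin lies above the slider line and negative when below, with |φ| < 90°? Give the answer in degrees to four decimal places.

set_geometry: r = 44 mm, L = 123 mm, e = 14 mm; θ ← 0°
rotate_crank_by(+19°): θ ← 0° +19° = 19°
rotate_crank_by(+81°): θ ← 19° +81° = 100°
rotate_crank_by(+38°): θ ← 100° +38° = 138°
rotate_crank_by(-34°): θ ← 138° -34° = 104°
rotate_crank_by(-43°): θ ← 104° -43° = 61°
crank pin P = (r cos θ, r sin θ) = (21.331623, 38.483267)
h = r sin θ − e = 38.483267 − 14 = 24.483267
sin φ = h / L = 24.483267 / 123 = 0.19905095
φ = arcsin(0.19905095) = 11.481467°

11.4815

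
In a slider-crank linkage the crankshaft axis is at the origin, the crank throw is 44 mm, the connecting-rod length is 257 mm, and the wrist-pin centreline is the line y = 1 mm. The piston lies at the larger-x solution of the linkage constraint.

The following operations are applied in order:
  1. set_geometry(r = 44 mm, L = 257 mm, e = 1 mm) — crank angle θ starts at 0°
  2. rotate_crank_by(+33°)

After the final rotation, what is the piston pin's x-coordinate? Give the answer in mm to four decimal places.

292.8735

set_geometry: r = 44 mm, L = 257 mm, e = 1 mm; θ ← 0°
rotate_crank_by(+33°): θ ← 0° +33° = 33°
crank pin P = (r cos θ, r sin θ) = (36.901505, 23.964118)
h = r sin θ − e = 23.964118 − 1 = 22.964118
x = r cos θ + √(L² − h²) = 36.901505 + √(66049.0 − 527.3507) = 36.901505 + 255.971970 = 292.873475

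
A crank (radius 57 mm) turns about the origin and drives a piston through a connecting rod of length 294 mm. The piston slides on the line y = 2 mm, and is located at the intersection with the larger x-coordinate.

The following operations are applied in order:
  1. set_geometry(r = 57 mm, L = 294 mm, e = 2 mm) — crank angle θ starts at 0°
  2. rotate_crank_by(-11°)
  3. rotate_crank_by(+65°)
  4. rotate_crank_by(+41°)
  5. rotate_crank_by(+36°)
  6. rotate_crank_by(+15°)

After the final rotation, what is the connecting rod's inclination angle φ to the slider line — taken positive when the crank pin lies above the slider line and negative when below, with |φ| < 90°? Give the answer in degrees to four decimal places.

5.8320

set_geometry: r = 57 mm, L = 294 mm, e = 2 mm; θ ← 0°
rotate_crank_by(-11°): θ ← 0° -11° = -11°
rotate_crank_by(+65°): θ ← -11° +65° = 54°
rotate_crank_by(+41°): θ ← 54° +41° = 95°
rotate_crank_by(+36°): θ ← 95° +36° = 131°
rotate_crank_by(+15°): θ ← 131° +15° = 146°
crank pin P = (r cos θ, r sin θ) = (-47.255142, 31.873995)
h = r sin θ − e = 31.873995 − 2 = 29.873995
sin φ = h / L = 29.873995 / 294 = 0.10161223
φ = arcsin(0.10161223) = 5.832017°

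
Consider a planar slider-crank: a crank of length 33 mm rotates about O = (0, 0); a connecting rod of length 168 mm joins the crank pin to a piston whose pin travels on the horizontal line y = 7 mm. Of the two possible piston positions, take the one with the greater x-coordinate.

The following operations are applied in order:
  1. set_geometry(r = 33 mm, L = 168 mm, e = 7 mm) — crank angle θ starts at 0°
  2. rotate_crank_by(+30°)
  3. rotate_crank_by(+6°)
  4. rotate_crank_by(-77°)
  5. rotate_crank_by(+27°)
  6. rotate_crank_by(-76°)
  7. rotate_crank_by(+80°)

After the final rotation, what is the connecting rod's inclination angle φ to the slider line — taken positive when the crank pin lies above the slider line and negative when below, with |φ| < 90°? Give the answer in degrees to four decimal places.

-4.3458

set_geometry: r = 33 mm, L = 168 mm, e = 7 mm; θ ← 0°
rotate_crank_by(+30°): θ ← 0° +30° = 30°
rotate_crank_by(+6°): θ ← 30° +6° = 36°
rotate_crank_by(-77°): θ ← 36° -77° = -41°
rotate_crank_by(+27°): θ ← -41° +27° = -14°
rotate_crank_by(-76°): θ ← -14° -76° = -90°
rotate_crank_by(+80°): θ ← -90° +80° = -10°
crank pin P = (r cos θ, r sin θ) = (32.498656, -5.730390)
h = r sin θ − e = -5.730390 − 7 = -12.730390
sin φ = h / L = -12.730390 / 168 = -0.07577613
φ = arcsin(-0.07577613) = -4.345818°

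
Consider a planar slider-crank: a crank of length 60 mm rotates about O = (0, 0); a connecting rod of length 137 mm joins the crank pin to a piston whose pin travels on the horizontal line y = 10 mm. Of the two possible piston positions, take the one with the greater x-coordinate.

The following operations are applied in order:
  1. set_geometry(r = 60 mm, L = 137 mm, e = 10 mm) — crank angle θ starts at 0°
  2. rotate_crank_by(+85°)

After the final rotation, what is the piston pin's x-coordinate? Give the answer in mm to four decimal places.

132.8686

set_geometry: r = 60 mm, L = 137 mm, e = 10 mm; θ ← 0°
rotate_crank_by(+85°): θ ← 0° +85° = 85°
crank pin P = (r cos θ, r sin θ) = (5.229345, 59.771682)
h = r sin θ − e = 59.771682 − 10 = 49.771682
x = r cos θ + √(L² − h²) = 5.229345 + √(18769.0 − 2477.2203) = 5.229345 + 127.639256 = 132.868601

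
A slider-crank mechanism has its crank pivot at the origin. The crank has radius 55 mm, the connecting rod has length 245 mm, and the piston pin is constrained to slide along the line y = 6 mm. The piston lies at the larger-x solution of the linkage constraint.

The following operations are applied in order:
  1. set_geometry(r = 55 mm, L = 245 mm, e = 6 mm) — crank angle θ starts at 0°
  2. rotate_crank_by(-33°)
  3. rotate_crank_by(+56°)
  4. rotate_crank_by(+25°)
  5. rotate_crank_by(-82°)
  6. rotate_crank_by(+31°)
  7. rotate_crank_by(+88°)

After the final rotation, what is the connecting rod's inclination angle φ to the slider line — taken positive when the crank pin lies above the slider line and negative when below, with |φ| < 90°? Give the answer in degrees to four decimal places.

set_geometry: r = 55 mm, L = 245 mm, e = 6 mm; θ ← 0°
rotate_crank_by(-33°): θ ← 0° -33° = -33°
rotate_crank_by(+56°): θ ← -33° +56° = 23°
rotate_crank_by(+25°): θ ← 23° +25° = 48°
rotate_crank_by(-82°): θ ← 48° -82° = -34°
rotate_crank_by(+31°): θ ← -34° +31° = -3°
rotate_crank_by(+88°): θ ← -3° +88° = 85°
crank pin P = (r cos θ, r sin θ) = (4.793566, 54.790708)
h = r sin θ − e = 54.790708 − 6 = 48.790708
sin φ = h / L = 48.790708 / 245 = 0.19914575
φ = arcsin(0.19914575) = 11.487009°

11.4870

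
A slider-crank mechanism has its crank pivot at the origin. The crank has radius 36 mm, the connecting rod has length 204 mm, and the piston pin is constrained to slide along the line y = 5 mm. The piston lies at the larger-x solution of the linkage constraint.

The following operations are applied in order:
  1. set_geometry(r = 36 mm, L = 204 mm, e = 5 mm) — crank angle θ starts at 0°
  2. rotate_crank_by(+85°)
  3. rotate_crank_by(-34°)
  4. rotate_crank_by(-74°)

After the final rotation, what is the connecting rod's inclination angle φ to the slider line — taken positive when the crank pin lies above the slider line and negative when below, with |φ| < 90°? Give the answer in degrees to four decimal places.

set_geometry: r = 36 mm, L = 204 mm, e = 5 mm; θ ← 0°
rotate_crank_by(+85°): θ ← 0° +85° = 85°
rotate_crank_by(-34°): θ ← 85° -34° = 51°
rotate_crank_by(-74°): θ ← 51° -74° = -23°
crank pin P = (r cos θ, r sin θ) = (33.138175, -14.066321)
h = r sin θ − e = -14.066321 − 5 = -19.066321
sin φ = h / L = -19.066321 / 204 = -0.09346236
φ = arcsin(-0.09346236) = -5.362826°

-5.3628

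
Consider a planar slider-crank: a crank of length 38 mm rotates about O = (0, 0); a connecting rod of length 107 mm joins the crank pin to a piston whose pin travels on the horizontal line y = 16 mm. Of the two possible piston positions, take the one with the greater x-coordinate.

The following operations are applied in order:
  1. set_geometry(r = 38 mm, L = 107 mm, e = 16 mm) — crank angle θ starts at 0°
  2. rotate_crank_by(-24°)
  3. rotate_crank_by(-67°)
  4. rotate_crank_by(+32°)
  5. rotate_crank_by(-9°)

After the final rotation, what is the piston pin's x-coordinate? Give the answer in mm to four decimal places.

108.1722

set_geometry: r = 38 mm, L = 107 mm, e = 16 mm; θ ← 0°
rotate_crank_by(-24°): θ ← 0° -24° = -24°
rotate_crank_by(-67°): θ ← -24° -67° = -91°
rotate_crank_by(+32°): θ ← -91° +32° = -59°
rotate_crank_by(-9°): θ ← -59° -9° = -68°
crank pin P = (r cos θ, r sin θ) = (14.235051, -35.232986)
h = r sin θ − e = -35.232986 − 16 = -51.232986
x = r cos θ + √(L² − h²) = 14.235051 + √(11449.0 − 2624.8189) = 14.235051 + 93.937112 = 108.172163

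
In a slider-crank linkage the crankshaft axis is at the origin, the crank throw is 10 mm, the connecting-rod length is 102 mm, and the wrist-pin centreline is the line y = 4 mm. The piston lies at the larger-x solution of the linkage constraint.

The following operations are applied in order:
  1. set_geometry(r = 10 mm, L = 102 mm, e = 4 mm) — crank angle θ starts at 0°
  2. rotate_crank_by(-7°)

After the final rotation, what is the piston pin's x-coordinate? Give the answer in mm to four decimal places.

111.7919

set_geometry: r = 10 mm, L = 102 mm, e = 4 mm; θ ← 0°
rotate_crank_by(-7°): θ ← 0° -7° = -7°
crank pin P = (r cos θ, r sin θ) = (9.925462, -1.218693)
h = r sin θ − e = -1.218693 − 4 = -5.218693
x = r cos θ + √(L² − h²) = 9.925462 + √(10404.0 − 27.2348) = 9.925462 + 101.866409 = 111.791870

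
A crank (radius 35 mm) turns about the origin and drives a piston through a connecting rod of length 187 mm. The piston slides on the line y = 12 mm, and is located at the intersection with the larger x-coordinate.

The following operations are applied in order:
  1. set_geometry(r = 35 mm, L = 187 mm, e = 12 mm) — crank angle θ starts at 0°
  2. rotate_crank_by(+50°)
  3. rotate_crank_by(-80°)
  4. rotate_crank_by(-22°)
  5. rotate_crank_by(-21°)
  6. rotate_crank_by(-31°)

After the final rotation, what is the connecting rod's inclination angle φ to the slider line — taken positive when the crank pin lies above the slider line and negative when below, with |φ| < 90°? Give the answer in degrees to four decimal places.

set_geometry: r = 35 mm, L = 187 mm, e = 12 mm; θ ← 0°
rotate_crank_by(+50°): θ ← 0° +50° = 50°
rotate_crank_by(-80°): θ ← 50° -80° = -30°
rotate_crank_by(-22°): θ ← -30° -22° = -52°
rotate_crank_by(-21°): θ ← -52° -21° = -73°
rotate_crank_by(-31°): θ ← -73° -31° = -104°
crank pin P = (r cos θ, r sin θ) = (-8.467266, -33.960350)
h = r sin θ − e = -33.960350 − 12 = -45.960350
sin φ = h / L = -45.960350 / 187 = -0.24577727
φ = arcsin(-0.24577727) = -14.227773°

-14.2278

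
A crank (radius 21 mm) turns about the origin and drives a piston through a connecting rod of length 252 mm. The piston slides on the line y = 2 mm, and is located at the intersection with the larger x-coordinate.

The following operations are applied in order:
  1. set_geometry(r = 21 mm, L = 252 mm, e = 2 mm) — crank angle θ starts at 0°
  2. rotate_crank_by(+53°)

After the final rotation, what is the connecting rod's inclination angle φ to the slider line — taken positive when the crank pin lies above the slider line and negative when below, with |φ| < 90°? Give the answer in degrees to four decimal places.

3.3604

set_geometry: r = 21 mm, L = 252 mm, e = 2 mm; θ ← 0°
rotate_crank_by(+53°): θ ← 0° +53° = 53°
crank pin P = (r cos θ, r sin θ) = (12.638115, 16.771346)
h = r sin θ − e = 16.771346 − 2 = 14.771346
sin φ = h / L = 14.771346 / 252 = 0.05861645
φ = arcsin(0.05861645) = 3.360401°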